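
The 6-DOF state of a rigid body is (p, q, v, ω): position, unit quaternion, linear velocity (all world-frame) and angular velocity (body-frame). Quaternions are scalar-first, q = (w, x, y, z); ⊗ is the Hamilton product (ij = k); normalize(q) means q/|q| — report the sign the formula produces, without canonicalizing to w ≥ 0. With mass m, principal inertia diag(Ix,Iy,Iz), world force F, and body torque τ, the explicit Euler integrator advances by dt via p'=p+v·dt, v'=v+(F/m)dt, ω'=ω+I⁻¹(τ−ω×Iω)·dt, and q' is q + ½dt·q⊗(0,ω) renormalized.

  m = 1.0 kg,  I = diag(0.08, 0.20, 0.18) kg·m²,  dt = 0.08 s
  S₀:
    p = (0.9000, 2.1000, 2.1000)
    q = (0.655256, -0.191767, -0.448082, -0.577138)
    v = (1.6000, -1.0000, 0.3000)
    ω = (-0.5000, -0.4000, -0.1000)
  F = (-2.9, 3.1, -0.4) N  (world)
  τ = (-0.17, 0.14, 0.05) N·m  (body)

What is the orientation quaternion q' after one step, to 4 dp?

q' = (0.6417, -0.2122, -0.4476, -0.5855)

Hamilton product q⊗(0,ω) = (-0.3328301, -0.5136750, 0.0072899, -0.2128598)
q' = normalize(q + ½dt·q⊗(0,ω)) = (0.6417, -0.2122, -0.4476, -0.5855)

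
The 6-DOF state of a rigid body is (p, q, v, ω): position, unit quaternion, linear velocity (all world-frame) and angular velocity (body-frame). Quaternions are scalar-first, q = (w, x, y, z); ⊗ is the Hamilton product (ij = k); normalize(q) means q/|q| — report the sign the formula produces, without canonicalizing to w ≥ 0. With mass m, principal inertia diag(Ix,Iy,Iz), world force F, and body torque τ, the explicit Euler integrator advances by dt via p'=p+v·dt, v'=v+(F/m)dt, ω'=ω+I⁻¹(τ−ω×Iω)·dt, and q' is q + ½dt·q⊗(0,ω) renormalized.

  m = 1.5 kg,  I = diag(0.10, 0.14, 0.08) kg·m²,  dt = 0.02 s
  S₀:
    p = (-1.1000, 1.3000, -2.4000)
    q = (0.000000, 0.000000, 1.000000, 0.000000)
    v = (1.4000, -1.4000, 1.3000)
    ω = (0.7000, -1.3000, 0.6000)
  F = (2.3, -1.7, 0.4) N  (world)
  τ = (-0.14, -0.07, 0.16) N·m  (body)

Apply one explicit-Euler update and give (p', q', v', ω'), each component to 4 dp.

p' = (-1.0720, 1.2720, -2.3740)
q' = (0.0130, 0.0060, 0.9999, -0.0070)
v' = (1.4307, -1.4227, 1.3053)
ω' = (0.6626, -1.3112, 0.6491)

gyro term ω×Iω = (0.0468, 0.0084, -0.0364)
angular accel α = (-1.8680, -0.5600, 2.4550)
new body rate ω' = (0.6626, -1.3112, 0.6491)
q⊗(0,ω) = (1.3000000, 0.6000000, 0.0000000, -0.7000000)
q + ½dt·q⊗(0,ω), renormalized = (0.0130, 0.0060, 0.9999, -0.0070)
a = (1.5333, -1.1333, 0.2667)
p' = p + v·dt = (-1.0720, 1.2720, -2.3740)
v + (F/m)dt = (1.4307, -1.4227, 1.3053)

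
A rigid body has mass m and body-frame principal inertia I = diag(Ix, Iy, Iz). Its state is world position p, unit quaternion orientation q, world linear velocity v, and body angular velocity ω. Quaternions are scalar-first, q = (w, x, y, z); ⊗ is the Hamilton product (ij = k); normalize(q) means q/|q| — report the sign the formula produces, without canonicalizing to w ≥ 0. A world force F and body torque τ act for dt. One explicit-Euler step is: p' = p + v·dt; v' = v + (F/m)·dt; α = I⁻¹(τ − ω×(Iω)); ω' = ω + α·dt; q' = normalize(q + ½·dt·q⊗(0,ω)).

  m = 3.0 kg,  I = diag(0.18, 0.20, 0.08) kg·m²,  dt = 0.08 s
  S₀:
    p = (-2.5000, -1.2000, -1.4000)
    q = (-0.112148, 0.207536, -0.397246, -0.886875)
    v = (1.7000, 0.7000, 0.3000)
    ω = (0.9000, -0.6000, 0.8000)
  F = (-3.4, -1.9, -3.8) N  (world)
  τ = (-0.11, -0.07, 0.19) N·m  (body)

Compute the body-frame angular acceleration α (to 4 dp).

precession coupling ω×(Iω) = (0.0576, 0.0720, -0.0108)
(τ − ω×Iω)/I = (-0.9311, -0.7100, 2.5100)

α = (-0.9311, -0.7100, 2.5100)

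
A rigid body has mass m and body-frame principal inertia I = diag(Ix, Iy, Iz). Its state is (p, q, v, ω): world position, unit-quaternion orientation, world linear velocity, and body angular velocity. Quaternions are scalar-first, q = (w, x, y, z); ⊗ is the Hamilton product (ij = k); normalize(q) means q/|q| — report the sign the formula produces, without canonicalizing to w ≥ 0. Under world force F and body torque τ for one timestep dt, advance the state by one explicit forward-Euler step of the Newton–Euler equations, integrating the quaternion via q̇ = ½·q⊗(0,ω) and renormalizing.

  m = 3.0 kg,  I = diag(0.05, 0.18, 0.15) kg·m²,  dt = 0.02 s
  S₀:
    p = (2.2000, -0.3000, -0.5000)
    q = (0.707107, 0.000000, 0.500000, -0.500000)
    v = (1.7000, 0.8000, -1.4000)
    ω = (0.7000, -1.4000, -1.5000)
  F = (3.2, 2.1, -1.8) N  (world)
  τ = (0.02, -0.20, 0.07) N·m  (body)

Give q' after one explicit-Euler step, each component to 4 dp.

q' = (0.7064, -0.0095, 0.4865, -0.5140)

Hamilton product q⊗(0,ω) = (-0.0500000, -0.9550251, -1.3399498, -1.4106605)
q + ½dt·q⊗(0,ω), renormalized = (0.7064, -0.0095, 0.4865, -0.5140)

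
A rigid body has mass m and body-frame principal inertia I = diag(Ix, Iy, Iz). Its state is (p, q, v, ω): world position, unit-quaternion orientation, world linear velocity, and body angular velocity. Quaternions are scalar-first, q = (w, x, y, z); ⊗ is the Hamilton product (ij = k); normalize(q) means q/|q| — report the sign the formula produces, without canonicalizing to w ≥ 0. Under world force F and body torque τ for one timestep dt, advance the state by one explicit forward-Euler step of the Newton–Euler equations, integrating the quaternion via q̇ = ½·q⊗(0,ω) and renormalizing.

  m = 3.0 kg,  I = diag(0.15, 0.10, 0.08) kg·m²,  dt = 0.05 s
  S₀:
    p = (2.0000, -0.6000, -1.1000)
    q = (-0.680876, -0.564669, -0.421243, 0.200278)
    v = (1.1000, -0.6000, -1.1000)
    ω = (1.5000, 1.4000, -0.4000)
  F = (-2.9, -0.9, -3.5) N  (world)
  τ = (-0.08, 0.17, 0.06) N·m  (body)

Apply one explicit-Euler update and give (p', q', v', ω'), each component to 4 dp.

p + v·dt = (2.0550, -0.6300, -1.1550)
new velocity v' = (1.0517, -0.6150, -1.1583)
α = I⁻¹(τ − ω×Iω) = (-0.6080, 2.1200, 2.0625)
new body rate ω' = (1.4696, 1.5060, -0.2969)
Hamilton product q⊗(0,ω) = (1.5168549, -1.1332060, -0.8786770, 0.1136783)
q' = normalize(q + ½dt·q⊗(0,ω)) = (-0.6421, -0.5922, -0.4426, 0.2028)

p' = (2.0550, -0.6300, -1.1550)
q' = (-0.6421, -0.5922, -0.4426, 0.2028)
v' = (1.0517, -0.6150, -1.1583)
ω' = (1.4696, 1.5060, -0.2969)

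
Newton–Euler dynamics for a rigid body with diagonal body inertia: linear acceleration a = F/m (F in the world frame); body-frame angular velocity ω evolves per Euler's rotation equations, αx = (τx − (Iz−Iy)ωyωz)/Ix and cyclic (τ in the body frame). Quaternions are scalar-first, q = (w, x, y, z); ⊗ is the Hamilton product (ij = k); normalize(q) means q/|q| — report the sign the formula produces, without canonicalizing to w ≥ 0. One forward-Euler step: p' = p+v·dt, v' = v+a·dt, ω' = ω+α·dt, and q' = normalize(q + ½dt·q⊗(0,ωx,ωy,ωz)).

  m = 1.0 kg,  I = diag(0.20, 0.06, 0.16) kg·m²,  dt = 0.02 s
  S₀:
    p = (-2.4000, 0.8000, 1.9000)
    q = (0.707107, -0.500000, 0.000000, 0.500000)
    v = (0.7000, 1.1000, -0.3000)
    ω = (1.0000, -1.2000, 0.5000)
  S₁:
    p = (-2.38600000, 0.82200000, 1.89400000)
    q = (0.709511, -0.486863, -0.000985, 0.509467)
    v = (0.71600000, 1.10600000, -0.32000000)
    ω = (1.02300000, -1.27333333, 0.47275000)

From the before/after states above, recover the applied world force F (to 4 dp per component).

velocity change Δv = (0.01600000, 0.00600000, -0.02000000)
applied force F = (0.8000, 0.3000, -1.0000)

F = (0.8000, 0.3000, -1.0000)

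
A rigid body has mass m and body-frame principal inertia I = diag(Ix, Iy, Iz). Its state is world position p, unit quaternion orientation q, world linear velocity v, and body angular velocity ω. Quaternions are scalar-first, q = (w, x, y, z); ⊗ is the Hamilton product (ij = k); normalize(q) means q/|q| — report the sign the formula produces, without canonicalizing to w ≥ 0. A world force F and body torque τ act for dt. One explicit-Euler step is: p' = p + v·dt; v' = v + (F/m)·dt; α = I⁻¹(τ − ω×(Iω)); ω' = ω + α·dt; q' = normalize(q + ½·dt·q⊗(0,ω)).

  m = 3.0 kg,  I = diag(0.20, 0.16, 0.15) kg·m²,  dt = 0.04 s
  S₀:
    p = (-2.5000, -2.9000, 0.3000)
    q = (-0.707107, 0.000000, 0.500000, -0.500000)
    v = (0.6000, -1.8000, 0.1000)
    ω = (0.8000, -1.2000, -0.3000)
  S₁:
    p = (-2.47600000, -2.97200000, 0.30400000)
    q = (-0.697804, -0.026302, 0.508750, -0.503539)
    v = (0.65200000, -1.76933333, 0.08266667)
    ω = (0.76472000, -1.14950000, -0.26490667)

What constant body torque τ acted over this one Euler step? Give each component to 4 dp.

ω₁ − ω₀ = (-0.03528000, 0.05050000, 0.03509333)
gyro term ω₀×Iω₀ = (-0.0036, -0.0120, 0.0384)
τ = I·(Δω/dt) + ω₀×(Iω₀) = (-0.1800, 0.1900, 0.1700)

τ = (-0.1800, 0.1900, 0.1700)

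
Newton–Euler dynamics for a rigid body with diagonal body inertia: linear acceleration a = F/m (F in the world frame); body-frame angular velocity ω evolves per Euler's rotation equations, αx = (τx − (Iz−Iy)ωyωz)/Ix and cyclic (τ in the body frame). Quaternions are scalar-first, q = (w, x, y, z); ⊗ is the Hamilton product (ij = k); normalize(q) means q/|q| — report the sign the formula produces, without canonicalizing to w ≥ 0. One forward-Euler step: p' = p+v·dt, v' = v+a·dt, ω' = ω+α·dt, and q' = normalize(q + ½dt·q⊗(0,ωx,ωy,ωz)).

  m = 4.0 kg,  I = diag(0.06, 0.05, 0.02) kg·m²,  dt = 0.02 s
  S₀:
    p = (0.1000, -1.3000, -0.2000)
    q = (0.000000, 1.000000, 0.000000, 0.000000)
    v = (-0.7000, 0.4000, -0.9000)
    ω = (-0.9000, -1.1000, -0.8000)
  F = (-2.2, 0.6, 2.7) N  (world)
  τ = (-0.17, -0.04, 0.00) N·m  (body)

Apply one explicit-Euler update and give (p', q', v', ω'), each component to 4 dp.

p' = (0.0860, -1.2920, -0.2180)
q' = (0.0090, 0.9999, 0.0080, -0.0110)
v' = (-0.7110, 0.4030, -0.8865)
ω' = (-0.9479, -1.1275, -0.7901)

ω×(Iω) gyroscopic = (-0.0264, 0.0288, -0.0099)
angular accel α = (-2.3933, -1.3760, 0.4950)
new body rate ω' = (-0.9479, -1.1275, -0.7901)
q⊗(0,ω) = (0.9000000, 0.0000000, 0.8000000, -1.1000000)
q + ½dt·q⊗(0,ω), renormalized = (0.0090, 0.9999, 0.0080, -0.0110)
p' = p + v·dt = (0.0860, -1.2920, -0.2180)
new velocity v' = (-0.7110, 0.4030, -0.8865)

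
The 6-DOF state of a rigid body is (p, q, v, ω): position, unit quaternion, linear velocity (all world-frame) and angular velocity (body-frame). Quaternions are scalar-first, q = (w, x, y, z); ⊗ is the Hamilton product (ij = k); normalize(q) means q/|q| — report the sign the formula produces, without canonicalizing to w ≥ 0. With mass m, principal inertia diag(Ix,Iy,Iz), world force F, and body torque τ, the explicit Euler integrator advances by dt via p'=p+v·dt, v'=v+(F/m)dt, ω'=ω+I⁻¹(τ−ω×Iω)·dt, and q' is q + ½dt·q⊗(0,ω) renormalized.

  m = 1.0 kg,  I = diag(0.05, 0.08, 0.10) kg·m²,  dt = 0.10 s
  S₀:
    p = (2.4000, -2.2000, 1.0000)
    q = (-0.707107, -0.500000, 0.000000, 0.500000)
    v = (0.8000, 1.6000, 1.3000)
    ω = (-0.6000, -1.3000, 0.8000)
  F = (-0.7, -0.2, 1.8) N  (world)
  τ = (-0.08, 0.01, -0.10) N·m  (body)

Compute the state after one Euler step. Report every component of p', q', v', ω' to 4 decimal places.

p' = (2.4800, -2.0400, 1.1300)
q' = (-0.7396, -0.4448, 0.0508, 0.5025)
v' = (0.7300, 1.5800, 1.4800)
ω' = (-0.7184, -1.3175, 0.6766)

gyro term ω×Iω = (-0.0208, 0.0240, 0.0234)
α = I⁻¹(τ − ω×Iω) = (-1.1840, -0.1750, -1.2340)
ω + α·dt = (-0.7184, -1.3175, 0.6766)
2q̇ = q⊗(0,ω) = (-0.7000000, 1.0742642, 1.0192391, 0.0843144)
updated quaternion q' = (-0.7396, -0.4448, 0.0508, 0.5025)
a = F/m = (-0.7000, -0.2000, 1.8000)
p + v·dt = (2.4800, -2.0400, 1.1300)
v + (F/m)dt = (0.7300, 1.5800, 1.4800)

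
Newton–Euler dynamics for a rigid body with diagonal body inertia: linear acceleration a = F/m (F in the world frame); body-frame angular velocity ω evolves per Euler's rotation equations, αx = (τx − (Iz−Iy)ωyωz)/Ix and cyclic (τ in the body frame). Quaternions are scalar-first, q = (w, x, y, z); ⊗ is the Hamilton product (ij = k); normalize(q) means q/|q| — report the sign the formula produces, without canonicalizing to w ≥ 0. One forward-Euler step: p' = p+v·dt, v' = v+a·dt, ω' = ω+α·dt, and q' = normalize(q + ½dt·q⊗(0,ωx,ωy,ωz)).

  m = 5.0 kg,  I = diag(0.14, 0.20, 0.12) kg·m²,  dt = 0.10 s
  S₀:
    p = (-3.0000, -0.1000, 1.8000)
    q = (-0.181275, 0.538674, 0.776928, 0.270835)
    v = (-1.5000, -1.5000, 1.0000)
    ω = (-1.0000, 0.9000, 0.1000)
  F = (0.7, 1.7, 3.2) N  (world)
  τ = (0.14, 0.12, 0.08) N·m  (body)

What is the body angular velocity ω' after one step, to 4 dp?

precession coupling ω×(Iω) = (-0.0072, -0.0020, -0.0540)
(τ − ω×Iω)/I = (1.0514, 0.6100, 1.1167)
ω + α·dt = (-0.8949, 0.9610, 0.2117)

ω' = (-0.8949, 0.9610, 0.2117)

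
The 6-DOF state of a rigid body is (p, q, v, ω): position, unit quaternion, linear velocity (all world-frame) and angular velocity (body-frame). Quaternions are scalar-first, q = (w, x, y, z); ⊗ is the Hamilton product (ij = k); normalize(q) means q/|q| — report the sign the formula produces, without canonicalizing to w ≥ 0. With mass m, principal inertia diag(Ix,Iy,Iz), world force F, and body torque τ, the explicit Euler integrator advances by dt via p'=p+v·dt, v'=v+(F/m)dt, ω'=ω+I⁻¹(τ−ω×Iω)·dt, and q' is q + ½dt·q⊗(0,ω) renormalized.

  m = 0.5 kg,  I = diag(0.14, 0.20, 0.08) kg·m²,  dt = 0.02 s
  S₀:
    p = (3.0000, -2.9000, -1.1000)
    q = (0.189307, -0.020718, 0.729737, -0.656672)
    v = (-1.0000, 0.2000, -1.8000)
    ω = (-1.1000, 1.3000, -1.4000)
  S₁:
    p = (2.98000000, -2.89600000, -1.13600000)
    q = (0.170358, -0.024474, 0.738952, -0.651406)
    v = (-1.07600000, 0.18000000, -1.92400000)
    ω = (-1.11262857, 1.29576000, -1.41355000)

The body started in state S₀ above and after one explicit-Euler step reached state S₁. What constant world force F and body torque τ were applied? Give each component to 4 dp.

velocity change Δv = (-0.07600000, -0.02000000, -0.12400000)
F = m·Δv/dt = (-1.9000, -0.5000, -3.1000)
rate change Δω = (-0.01262857, -0.00424000, -0.01355000)
ω₀×(Iω₀) = (0.2184, 0.0924, -0.0858)
τ = I·(Δω/dt) + ω₀×(Iω₀) = (0.1300, 0.0500, -0.1400)

F = (-1.9000, -0.5000, -3.1000)
τ = (0.1300, 0.0500, -0.1400)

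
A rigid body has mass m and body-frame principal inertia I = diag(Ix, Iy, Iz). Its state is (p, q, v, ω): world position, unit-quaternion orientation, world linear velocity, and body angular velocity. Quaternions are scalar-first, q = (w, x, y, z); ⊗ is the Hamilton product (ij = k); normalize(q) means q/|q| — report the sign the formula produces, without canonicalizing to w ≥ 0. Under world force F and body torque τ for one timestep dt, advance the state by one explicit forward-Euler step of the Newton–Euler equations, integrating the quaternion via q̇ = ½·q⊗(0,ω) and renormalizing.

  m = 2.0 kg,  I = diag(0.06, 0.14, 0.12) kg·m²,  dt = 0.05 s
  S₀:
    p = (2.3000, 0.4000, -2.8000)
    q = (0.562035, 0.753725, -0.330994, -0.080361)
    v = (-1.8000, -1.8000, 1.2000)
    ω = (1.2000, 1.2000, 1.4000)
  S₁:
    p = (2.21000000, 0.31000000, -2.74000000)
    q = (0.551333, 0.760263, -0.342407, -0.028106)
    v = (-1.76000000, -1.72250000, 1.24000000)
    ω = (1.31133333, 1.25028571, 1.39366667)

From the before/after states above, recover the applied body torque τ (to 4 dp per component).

τ = (0.1000, 0.0400, 0.1000)

Δω = ω₁−ω₀ = (0.11133333, 0.05028571, -0.00633333)
precession coupling = (-0.0336, -0.1008, 0.1152)
applied torque τ = (0.1000, 0.0400, 0.1000)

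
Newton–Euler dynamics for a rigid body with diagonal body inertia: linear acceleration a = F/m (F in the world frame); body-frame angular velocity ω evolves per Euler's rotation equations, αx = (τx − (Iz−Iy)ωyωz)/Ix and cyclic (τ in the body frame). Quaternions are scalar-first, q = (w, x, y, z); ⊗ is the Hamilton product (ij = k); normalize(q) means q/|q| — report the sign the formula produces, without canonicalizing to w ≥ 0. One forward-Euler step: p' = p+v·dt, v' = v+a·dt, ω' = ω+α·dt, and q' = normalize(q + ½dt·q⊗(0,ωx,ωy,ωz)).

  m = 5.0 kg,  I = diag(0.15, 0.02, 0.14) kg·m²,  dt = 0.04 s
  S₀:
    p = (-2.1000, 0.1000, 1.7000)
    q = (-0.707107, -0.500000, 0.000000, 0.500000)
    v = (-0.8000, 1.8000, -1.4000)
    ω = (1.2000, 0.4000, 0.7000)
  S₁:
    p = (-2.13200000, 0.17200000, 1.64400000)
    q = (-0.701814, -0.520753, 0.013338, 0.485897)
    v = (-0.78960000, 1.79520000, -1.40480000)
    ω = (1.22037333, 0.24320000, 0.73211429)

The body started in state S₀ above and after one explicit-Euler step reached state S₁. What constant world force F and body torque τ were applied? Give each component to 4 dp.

F = (1.3000, -0.6000, -0.6000)
τ = (0.1100, -0.0700, 0.0500)

rate change Δω = (0.02037333, -0.15680000, 0.03211429)
precession coupling = (0.0336, 0.0084, -0.0624)
I·α + gyro = (0.1100, -0.0700, 0.0500)
Δv = v₁−v₀ = (0.01040000, -0.00480000, -0.00480000)
applied force F = (1.3000, -0.6000, -0.6000)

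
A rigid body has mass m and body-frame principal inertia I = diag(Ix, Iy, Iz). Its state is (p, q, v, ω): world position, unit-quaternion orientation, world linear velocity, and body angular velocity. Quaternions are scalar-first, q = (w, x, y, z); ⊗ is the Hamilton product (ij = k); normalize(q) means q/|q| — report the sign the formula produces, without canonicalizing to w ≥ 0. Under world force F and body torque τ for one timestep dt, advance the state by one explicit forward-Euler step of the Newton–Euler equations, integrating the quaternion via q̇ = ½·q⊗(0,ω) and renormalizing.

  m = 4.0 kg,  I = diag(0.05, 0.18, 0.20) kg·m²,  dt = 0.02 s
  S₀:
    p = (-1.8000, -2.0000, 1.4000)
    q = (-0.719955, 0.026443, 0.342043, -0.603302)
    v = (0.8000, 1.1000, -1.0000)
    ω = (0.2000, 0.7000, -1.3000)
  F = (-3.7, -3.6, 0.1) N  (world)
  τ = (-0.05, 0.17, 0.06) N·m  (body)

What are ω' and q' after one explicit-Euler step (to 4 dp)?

precession coupling ω×(Iω) = (-0.0182, 0.0390, 0.0182)
angular accel α = (-0.6360, 0.7278, 0.2090)
new body rate ω' = (0.1873, 0.7146, -1.2958)
2q̇ = q⊗(0,ω) = (-1.0290113, -0.1663355, -0.5902530, 0.8860430)
q + ½dt·q⊗(0,ω), renormalized = (-0.7302, 0.0248, 0.3361, -0.5944)

ω' = (0.1873, 0.7146, -1.2958)
q' = (-0.7302, 0.0248, 0.3361, -0.5944)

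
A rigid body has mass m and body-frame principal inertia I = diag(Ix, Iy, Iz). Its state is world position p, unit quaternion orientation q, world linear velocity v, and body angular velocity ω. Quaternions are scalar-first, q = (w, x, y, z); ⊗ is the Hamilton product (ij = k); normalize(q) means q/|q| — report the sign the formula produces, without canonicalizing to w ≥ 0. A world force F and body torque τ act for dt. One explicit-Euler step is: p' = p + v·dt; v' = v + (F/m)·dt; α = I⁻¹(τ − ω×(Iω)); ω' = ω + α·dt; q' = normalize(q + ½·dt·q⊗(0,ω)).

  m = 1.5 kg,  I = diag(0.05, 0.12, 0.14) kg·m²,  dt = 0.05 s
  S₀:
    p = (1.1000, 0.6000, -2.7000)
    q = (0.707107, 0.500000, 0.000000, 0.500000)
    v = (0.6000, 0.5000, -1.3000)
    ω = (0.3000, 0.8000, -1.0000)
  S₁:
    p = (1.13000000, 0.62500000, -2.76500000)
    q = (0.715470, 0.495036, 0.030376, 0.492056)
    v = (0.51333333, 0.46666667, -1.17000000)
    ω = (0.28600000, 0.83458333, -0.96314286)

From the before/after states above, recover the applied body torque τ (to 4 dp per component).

ω₁ − ω₀ = (-0.01400000, 0.03458333, 0.03685714)
applied torque τ = (-0.0300, 0.1100, 0.1200)

τ = (-0.0300, 0.1100, 0.1200)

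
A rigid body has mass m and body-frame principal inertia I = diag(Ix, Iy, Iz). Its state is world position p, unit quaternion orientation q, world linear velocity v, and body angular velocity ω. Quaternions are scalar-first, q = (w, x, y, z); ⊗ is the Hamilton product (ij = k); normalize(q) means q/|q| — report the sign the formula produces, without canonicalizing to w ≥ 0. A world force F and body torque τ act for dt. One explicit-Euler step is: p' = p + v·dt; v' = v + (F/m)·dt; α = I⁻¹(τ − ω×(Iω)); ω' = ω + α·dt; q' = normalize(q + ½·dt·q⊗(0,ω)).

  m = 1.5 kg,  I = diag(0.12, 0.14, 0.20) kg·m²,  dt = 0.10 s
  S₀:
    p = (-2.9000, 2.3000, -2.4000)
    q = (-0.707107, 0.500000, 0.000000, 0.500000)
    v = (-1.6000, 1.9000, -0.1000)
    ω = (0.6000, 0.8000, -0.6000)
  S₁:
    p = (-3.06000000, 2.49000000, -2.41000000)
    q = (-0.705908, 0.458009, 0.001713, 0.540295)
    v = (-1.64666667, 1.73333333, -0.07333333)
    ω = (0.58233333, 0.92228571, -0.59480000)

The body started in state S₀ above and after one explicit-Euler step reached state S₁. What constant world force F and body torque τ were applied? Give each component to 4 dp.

rate change Δω = (-0.01766667, 0.12228571, 0.00520000)
precession coupling = (-0.0288, 0.0288, 0.0096)
applied torque τ = (-0.0500, 0.2000, 0.0200)
velocity change Δv = (-0.04666667, -0.16666667, 0.02666667)
applied force F = (-0.7000, -2.5000, 0.4000)

F = (-0.7000, -2.5000, 0.4000)
τ = (-0.0500, 0.2000, 0.0200)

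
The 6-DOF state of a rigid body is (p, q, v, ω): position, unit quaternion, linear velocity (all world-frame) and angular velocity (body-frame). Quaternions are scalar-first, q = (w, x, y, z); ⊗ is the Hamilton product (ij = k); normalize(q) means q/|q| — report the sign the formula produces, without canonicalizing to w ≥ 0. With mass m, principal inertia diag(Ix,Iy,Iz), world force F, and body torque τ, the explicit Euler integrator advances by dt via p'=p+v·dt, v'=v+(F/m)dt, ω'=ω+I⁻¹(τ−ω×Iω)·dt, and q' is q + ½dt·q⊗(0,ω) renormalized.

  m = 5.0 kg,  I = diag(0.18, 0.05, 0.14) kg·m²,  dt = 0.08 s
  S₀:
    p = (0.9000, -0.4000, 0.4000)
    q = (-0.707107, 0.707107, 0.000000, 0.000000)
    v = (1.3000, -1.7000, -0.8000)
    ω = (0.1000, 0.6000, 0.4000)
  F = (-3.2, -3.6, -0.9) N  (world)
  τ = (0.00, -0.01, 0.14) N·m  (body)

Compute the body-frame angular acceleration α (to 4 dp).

gyro term ω×Iω = (0.0216, 0.0016, -0.0078)
(τ − ω×Iω)/I = (-0.1200, -0.2320, 1.0557)

α = (-0.1200, -0.2320, 1.0557)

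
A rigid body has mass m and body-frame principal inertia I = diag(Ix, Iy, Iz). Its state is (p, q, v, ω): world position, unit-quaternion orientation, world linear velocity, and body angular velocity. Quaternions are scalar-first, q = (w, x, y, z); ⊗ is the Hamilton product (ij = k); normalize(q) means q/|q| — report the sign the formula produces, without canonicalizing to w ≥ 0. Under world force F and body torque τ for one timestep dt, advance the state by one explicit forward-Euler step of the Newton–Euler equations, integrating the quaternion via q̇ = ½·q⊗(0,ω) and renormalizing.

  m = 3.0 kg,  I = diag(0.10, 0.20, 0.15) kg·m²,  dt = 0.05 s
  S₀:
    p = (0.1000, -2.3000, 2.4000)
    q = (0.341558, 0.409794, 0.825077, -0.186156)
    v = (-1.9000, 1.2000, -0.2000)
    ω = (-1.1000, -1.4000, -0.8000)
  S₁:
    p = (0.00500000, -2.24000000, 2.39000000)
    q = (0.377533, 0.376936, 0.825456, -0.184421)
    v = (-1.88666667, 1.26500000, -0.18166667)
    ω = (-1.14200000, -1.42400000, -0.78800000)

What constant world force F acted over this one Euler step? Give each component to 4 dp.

F = (0.8000, 3.9000, 1.1000)

velocity change Δv = (0.01333333, 0.06500000, 0.01833333)
m·(v₁−v₀)/dt = (0.8000, 3.9000, 1.1000)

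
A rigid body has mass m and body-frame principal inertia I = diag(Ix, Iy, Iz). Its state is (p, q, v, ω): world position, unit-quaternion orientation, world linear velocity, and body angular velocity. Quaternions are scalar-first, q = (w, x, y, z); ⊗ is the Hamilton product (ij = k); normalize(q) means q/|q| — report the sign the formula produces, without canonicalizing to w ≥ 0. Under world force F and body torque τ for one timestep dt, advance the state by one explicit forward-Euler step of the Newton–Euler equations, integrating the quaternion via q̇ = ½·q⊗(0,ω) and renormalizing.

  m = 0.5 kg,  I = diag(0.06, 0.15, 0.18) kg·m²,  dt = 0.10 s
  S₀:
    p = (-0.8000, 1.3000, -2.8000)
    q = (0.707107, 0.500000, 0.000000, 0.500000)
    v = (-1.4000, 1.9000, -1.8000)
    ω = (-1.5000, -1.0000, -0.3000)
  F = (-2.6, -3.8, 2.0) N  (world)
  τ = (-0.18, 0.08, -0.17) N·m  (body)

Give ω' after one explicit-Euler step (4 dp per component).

precession coupling ω×(Iω) = (0.0090, -0.0540, 0.1350)
α = I⁻¹(τ − ω×Iω) = (-3.1500, 0.8933, -1.6944)
ω' = ω + α·dt = (-1.8150, -0.9107, -0.4694)

ω' = (-1.8150, -0.9107, -0.4694)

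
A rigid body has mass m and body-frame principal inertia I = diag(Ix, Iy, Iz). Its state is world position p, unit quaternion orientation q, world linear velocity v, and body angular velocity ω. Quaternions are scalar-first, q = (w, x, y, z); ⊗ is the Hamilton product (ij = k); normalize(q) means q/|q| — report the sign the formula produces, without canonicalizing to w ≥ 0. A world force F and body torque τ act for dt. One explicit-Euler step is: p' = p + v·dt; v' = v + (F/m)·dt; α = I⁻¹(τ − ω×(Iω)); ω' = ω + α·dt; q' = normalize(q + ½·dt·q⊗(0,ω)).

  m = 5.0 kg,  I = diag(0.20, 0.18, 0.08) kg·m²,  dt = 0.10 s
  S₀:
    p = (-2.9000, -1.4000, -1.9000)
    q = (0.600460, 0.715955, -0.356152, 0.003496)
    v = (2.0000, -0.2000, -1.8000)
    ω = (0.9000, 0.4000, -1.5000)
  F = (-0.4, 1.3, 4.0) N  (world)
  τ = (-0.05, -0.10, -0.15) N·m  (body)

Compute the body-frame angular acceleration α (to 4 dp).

ω×(Iω) gyroscopic = (0.0600, -0.1620, -0.0072)
α = I⁻¹(τ − ω×Iω) = (-0.5500, 0.3444, -1.7850)

α = (-0.5500, 0.3444, -1.7850)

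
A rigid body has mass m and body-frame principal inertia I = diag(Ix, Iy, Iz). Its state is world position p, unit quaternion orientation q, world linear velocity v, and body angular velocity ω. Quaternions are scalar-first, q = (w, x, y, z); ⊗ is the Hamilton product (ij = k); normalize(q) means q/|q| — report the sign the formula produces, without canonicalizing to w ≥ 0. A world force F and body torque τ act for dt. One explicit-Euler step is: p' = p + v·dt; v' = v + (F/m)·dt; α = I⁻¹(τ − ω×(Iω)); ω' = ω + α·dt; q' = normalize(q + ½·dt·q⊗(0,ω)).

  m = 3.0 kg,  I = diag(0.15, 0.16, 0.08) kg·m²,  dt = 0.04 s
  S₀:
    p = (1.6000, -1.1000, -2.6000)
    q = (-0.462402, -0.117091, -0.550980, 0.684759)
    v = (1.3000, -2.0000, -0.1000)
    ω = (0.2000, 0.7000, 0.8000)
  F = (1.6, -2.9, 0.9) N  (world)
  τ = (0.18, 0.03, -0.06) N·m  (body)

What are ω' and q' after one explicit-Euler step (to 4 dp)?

gyro term ω×Iω = (-0.0448, 0.0112, 0.0014)
(τ − ω×Iω)/I = (1.4987, 0.1175, -0.7675)
ω + α·dt = (0.2599, 0.7047, 0.7693)
2q̇ = q⊗(0,ω) = (-0.1387030, -1.0125957, -0.0930568, -0.3416893)
q' = normalize(q + ½dt·q⊗(0,ω)) = (-0.4651, -0.1373, -0.5527, 0.6778)

ω' = (0.2599, 0.7047, 0.7693)
q' = (-0.4651, -0.1373, -0.5527, 0.6778)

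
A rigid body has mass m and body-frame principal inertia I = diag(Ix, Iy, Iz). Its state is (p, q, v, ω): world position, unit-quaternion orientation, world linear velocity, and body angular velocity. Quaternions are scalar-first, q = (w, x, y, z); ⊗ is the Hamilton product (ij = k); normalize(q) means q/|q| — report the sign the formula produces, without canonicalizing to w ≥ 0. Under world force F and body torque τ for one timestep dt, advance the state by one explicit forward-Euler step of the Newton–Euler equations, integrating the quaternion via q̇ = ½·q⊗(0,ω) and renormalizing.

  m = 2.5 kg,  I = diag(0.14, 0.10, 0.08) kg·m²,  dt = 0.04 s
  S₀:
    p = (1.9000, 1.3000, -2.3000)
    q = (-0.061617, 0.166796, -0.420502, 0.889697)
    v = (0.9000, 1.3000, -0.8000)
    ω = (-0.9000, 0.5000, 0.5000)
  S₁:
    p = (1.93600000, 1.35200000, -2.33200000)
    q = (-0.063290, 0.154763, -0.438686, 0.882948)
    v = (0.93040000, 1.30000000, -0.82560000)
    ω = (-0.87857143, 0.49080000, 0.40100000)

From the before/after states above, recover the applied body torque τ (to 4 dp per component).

τ = (0.0700, -0.0500, -0.1800)

Δω = ω₁−ω₀ = (0.02142857, -0.00920000, -0.09900000)
applied torque τ = (0.0700, -0.0500, -0.1800)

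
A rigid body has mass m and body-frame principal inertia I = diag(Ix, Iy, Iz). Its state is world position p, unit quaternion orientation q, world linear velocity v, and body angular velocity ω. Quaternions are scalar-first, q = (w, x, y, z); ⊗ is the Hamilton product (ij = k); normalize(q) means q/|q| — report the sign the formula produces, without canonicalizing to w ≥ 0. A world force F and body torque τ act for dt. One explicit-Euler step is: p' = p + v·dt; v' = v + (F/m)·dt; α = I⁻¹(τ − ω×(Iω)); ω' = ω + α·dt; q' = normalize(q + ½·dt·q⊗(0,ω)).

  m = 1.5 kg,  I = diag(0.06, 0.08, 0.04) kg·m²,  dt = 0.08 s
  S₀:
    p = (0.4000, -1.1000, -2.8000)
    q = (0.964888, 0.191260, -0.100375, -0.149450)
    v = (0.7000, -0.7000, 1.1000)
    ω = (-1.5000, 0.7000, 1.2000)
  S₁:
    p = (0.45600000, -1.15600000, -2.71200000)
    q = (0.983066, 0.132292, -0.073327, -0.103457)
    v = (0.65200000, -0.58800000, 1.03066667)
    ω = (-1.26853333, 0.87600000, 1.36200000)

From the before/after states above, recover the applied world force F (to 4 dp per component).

velocity change Δv = (-0.04800000, 0.11200000, -0.06933333)
applied force F = (-0.9000, 2.1000, -1.3000)

F = (-0.9000, 2.1000, -1.3000)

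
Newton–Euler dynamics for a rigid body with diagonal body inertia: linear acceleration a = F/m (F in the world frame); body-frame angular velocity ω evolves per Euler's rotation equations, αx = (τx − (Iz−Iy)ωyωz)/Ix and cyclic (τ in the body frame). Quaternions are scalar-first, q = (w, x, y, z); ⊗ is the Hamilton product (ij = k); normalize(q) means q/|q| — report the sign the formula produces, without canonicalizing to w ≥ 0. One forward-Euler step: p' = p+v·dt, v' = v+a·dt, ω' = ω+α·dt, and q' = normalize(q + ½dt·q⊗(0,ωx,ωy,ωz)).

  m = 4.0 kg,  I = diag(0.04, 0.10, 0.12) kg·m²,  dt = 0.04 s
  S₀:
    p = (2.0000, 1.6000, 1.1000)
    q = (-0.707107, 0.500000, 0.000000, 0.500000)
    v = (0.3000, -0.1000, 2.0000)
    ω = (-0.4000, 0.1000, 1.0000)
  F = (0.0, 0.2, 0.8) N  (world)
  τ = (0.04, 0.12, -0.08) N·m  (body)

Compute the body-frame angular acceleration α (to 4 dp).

α = (0.9500, 0.8800, -0.6467)

gyro term ω×Iω = (0.0020, 0.0320, -0.0024)
angular accel α = (0.9500, 0.8800, -0.6467)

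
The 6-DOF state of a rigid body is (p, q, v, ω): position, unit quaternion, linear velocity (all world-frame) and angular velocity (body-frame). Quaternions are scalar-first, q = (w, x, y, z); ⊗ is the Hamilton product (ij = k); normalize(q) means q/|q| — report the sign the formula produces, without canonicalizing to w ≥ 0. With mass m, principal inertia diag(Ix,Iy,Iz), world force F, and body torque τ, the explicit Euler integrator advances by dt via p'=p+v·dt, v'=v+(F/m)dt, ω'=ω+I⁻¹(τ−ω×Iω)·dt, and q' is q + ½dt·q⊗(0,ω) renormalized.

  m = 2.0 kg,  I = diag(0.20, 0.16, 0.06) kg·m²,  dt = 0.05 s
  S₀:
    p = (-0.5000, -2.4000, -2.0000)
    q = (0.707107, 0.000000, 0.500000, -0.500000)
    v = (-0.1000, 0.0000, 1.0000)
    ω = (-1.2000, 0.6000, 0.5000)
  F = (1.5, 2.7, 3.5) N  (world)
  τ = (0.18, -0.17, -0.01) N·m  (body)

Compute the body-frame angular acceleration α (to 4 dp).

α = (1.0500, -0.5375, -0.6467)

ω×(Iω) gyroscopic = (-0.0300, -0.0840, 0.0288)
(τ − ω×Iω)/I = (1.0500, -0.5375, -0.6467)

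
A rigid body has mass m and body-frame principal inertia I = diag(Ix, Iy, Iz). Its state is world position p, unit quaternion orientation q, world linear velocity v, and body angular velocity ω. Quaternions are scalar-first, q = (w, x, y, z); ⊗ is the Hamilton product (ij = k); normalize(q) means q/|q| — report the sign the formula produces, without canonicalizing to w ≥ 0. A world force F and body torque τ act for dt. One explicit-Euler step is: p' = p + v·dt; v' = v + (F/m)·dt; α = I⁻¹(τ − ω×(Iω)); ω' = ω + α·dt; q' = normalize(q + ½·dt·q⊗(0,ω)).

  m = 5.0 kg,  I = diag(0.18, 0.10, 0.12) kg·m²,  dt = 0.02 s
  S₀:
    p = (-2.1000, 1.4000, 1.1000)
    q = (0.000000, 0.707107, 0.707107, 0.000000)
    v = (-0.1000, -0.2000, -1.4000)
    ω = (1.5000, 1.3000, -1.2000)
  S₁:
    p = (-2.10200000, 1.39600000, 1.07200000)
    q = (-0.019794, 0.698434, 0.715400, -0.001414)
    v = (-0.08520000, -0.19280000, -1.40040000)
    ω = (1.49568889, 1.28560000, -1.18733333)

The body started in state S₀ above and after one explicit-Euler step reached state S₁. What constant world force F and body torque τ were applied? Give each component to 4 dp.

F = (3.7000, 1.8000, -0.1000)
τ = (-0.0700, -0.1800, -0.0800)

Δω = ω₁−ω₀ = (-0.00431111, -0.01440000, 0.01266667)
ω₀×(Iω₀) = (-0.0312, -0.1080, -0.1560)
I·α + gyro = (-0.0700, -0.1800, -0.0800)
velocity change Δv = (0.01480000, 0.00720000, -0.00040000)
F = m·Δv/dt = (3.7000, 1.8000, -0.1000)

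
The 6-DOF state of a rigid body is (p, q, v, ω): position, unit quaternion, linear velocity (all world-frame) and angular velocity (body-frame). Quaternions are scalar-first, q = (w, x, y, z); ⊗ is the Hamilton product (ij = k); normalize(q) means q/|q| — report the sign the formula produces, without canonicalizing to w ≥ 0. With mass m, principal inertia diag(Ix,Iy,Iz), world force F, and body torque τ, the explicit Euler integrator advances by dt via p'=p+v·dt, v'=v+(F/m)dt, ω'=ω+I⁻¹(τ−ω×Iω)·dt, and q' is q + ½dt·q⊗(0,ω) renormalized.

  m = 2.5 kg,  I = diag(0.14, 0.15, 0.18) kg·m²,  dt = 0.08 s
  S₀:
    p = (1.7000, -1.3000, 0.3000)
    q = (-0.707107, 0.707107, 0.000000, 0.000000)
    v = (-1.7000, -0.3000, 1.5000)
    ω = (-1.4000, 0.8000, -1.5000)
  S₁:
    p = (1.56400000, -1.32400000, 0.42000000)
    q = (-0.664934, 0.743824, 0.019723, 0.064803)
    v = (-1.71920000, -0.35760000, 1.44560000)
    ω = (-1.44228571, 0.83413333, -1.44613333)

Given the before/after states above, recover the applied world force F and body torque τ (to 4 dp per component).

F = (-0.6000, -1.8000, -1.7000)
τ = (-0.1100, -0.0200, 0.1100)

v₁ − v₀ = (-0.01920000, -0.05760000, -0.05440000)
F = m·Δv/dt = (-0.6000, -1.8000, -1.7000)
Δω = ω₁−ω₀ = (-0.04228571, 0.03413333, 0.05386667)
ω₀×(Iω₀) = (-0.0360, -0.0840, -0.0112)
I·α + gyro = (-0.1100, -0.0200, 0.1100)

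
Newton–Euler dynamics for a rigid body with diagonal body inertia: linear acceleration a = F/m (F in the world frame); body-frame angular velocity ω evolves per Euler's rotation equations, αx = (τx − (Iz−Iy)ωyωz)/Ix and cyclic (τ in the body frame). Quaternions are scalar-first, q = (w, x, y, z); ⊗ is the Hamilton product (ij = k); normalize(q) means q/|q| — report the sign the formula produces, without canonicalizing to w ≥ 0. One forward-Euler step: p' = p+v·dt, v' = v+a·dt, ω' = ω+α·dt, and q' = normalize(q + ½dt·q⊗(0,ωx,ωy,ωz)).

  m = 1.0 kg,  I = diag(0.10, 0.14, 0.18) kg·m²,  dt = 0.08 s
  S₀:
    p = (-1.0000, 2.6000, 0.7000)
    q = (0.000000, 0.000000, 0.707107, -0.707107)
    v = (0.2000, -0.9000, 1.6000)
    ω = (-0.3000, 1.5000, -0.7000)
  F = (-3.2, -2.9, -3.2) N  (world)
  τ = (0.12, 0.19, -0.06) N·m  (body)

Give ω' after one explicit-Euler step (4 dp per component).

ω' = (-0.1704, 1.6182, -0.7187)

ω×(Iω) gyroscopic = (-0.0420, -0.0168, -0.0180)
angular accel α = (1.6200, 1.4771, -0.2333)
ω + α·dt = (-0.1704, 1.6182, -0.7187)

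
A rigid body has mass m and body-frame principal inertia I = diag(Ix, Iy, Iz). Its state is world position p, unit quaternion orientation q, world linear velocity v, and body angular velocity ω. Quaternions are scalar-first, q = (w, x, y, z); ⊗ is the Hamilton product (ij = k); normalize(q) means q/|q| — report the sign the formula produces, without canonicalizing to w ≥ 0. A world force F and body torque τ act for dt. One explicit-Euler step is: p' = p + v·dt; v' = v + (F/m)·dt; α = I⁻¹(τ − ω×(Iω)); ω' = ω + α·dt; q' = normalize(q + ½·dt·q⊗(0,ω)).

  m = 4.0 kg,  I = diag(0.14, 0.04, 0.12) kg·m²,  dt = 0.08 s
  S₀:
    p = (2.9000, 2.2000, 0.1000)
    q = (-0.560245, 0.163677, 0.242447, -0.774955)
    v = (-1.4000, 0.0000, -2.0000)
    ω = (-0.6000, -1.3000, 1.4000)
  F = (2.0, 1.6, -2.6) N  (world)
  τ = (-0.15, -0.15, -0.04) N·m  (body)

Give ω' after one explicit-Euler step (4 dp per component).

ω' = (-0.6025, -1.5664, 1.4253)

gyro term ω×Iω = (-0.1456, -0.0168, -0.0780)
(τ − ω×Iω)/I = (-0.0314, -3.3300, 0.3167)
ω' = ω + α·dt = (-0.6025, -1.5664, 1.4253)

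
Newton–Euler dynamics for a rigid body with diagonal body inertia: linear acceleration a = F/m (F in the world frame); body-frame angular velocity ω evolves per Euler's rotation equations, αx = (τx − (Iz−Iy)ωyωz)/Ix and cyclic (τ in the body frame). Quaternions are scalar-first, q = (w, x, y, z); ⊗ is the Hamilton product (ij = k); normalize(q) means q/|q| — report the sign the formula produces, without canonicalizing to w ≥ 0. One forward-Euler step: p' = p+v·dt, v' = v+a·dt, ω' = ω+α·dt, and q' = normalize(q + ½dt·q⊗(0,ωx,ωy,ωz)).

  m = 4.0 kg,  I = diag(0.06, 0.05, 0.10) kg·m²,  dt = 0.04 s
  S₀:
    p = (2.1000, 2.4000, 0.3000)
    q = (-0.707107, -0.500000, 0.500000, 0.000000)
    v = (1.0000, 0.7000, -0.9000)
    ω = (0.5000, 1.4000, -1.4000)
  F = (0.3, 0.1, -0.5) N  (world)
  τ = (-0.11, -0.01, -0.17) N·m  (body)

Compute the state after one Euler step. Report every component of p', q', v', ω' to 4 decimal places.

α = I⁻¹(τ − ω×Iω) = (-0.2000, -0.7600, -1.6300)
new body rate ω' = (0.4920, 1.3696, -1.4652)
q⊗(0,ω) = (-0.4500000, -1.0535535, -1.6899498, 0.0399498)
q' = normalize(q + ½dt·q⊗(0,ω)) = (-0.7155, -0.5206, 0.4658, 0.0008)
a = F/m = (0.0750, 0.0250, -0.1250)
p' = p + v·dt = (2.1400, 2.4280, 0.2640)
v' = v + a·dt = (1.0030, 0.7010, -0.9050)

p' = (2.1400, 2.4280, 0.2640)
q' = (-0.7155, -0.5206, 0.4658, 0.0008)
v' = (1.0030, 0.7010, -0.9050)
ω' = (0.4920, 1.3696, -1.4652)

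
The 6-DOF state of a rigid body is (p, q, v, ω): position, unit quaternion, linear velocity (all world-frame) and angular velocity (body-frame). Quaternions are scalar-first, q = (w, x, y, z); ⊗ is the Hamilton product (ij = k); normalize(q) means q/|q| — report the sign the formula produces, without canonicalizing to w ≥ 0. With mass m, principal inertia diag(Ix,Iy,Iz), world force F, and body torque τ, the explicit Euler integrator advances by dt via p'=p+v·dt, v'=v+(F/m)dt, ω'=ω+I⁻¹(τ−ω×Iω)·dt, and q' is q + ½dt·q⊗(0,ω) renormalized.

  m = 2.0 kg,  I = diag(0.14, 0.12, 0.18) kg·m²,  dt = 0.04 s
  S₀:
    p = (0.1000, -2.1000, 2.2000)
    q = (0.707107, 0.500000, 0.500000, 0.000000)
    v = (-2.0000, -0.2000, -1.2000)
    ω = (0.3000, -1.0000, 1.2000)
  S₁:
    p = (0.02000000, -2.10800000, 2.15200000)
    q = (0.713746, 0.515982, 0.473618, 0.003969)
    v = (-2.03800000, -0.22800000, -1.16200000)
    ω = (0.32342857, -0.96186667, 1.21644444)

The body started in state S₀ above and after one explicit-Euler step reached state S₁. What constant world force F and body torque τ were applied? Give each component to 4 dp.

ω₁ − ω₀ = (0.02342857, 0.03813333, 0.01644444)
applied torque τ = (0.0100, 0.1000, 0.0800)
velocity change Δv = (-0.03800000, -0.02800000, 0.03800000)
applied force F = (-1.9000, -1.4000, 1.9000)

F = (-1.9000, -1.4000, 1.9000)
τ = (0.0100, 0.1000, 0.0800)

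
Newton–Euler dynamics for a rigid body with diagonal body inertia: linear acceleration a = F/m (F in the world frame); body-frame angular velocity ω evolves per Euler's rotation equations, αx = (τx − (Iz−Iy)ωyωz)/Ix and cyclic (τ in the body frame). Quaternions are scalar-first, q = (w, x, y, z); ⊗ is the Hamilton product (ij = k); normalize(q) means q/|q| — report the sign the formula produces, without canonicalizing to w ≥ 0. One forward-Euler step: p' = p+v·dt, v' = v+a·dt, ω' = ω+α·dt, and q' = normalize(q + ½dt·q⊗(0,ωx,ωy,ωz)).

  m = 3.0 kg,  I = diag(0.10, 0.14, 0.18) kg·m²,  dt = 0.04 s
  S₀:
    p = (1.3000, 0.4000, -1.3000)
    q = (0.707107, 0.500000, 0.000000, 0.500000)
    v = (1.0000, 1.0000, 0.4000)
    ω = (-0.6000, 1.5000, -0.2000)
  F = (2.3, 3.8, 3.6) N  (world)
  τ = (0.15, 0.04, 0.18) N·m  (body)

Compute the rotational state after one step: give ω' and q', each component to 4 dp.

ω' = (-0.5352, 1.5142, -0.1520)
q' = (0.7147, 0.4763, 0.0172, 0.5119)

(τ − ω×Iω)/I = (1.6200, 0.3543, 1.2000)
ω + α·dt = (-0.5352, 1.5142, -0.1520)
q⊗(0,ω) = (0.4000000, -1.1742642, 0.8606605, 0.6085786)
updated quaternion q' = (0.7147, 0.4763, 0.0172, 0.5119)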